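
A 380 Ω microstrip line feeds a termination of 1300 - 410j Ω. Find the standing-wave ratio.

VSWR ≈ 3.79

Γ = (Z_L − Z_0)/(Z_L + Z_0) = (920 − j410)/(1680 − j410)
|Γ| = 1010/1730 = 0.582
VSWR = (1 + |Γ|)/(1 − |Γ|) = 1.58/0.418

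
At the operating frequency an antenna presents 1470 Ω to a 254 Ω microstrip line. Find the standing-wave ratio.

Γ = (1470 − 254)/(1470 + 254) = 0.705
VSWR = (1 + 0.705)/(1 − 0.705)

VSWR ≈ 5.79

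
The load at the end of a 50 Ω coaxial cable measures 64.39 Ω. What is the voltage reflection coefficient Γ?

Γ = 0.126

Γ = (Z_L − Z_0)/(Z_L + Z_0) = (64.39 − 50)/(64.39 + 50) = 14.39/114.4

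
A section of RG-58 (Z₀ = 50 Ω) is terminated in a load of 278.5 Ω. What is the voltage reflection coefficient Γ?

Γ = (Z_L − Z_0)/(Z_L + Z_0) = (278.5 − 50)/(278.5 + 50) = 228.5/328.5

Γ = 0.696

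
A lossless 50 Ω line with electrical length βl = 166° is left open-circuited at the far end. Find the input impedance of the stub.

Z_in ≈ +j201 Ω

tan(βl) = -0.249
For an open-circuited stub, Z_in = −jZ_0·cot(βl) = −jZ_0/tan(βl)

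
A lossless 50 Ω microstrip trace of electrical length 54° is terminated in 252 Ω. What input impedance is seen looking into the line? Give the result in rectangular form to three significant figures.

tan(βl) = tan(54°) = 1.38
Z_in = Z_0·(Z_L + jZ_0·tanβl)/(Z_0 + jZ_L·tanβl)
     = 50·(252 + j68.8)/(50 + j347)

Z_in ≈ 14.8 − j34.2 Ω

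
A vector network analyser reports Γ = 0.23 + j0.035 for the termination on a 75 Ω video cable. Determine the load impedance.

Z_L = Z_0·(1 + Γ)/(1 − Γ) = 75·(1.23 + j0.035)/(0.77 − j0.035)

Z_L ≈ 119 + j8.84 Ω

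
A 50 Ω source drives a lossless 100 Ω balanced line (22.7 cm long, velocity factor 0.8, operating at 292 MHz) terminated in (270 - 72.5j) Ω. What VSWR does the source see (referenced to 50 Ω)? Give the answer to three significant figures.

λ = v/f = 0.8·c / 292 MHz = 0.822 m
βl = 2π·l/λ = 2π × 0.276 = 99.4°
tan(βl) = -6.02
Z_in = Z_0·(Z_L + jZ_0·tanβl)/(Z_0 + jZ_L·tanβl) = 36.5 + j24.2 Ω
Γ_s = (Z_in − Z_s)/(Z_in + Z_s) = (-13.5 + j24.2)/(86.5 + j24.2), |Γ_s| = 0.308
VSWR = (1 + |Γ_s|)/(1 − |Γ_s|)

VSWR ≈ 1.89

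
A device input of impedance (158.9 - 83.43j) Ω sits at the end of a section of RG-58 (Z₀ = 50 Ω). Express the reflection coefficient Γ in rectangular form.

Γ ≈ 0.587 − j0.165

Γ = (Z_L − Z_0)/(Z_L + Z_0) = (108.9 − j83.43)/(208.9 − j83.43)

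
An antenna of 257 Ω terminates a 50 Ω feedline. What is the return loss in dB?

RL ≈ 3.42 dB

Γ = (257 − 50)/(257 + 50) = 0.674
RL = −20·log₁₀|Γ| = −20·log₁₀(0.674)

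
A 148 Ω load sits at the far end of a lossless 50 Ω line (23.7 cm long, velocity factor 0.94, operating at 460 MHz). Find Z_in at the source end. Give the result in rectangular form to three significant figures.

λ = v/f = 0.94·c / 460 MHz = 0.613 m
βl = 2π·l/λ = 2π × 0.387 = 139°
tan(βl) = tan(139°) = -0.864
Z_in = Z_0·(Z_L + jZ_0·tanβl)/(Z_0 + jZ_L·tanβl)
     = 50·(148 − j43.2)/(50 − j128)

Z_in ≈ 34.3 + j44.5 Ω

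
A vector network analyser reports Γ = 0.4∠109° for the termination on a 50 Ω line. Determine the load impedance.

Z_L ≈ 29.6 + j26.6 Ω

Z_L = Z_0·(1 + Γ)/(1 − Γ) = 50·(0.87 + j0.378)/(1.13 − j0.378)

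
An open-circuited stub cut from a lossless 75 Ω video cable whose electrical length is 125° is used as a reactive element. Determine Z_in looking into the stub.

Z_in ≈ +j52.5 Ω

tan(βl) = -1.43
For an open-circuited stub, Z_in = −jZ_0·cot(βl) = −jZ_0/tan(βl)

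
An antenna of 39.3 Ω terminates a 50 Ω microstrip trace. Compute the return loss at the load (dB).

Γ = (39.3 − 50)/(39.3 + 50) = -0.12
RL = −20·log₁₀|Γ| = −20·log₁₀(0.12)

RL ≈ 18.4 dB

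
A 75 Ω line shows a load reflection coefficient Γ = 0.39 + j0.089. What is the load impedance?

Z_L = Z_0·(1 + Γ)/(1 − Γ) = 75·(1.39 + j0.089)/(0.61 − j0.089)

Z_L ≈ 166 + j35.1 Ω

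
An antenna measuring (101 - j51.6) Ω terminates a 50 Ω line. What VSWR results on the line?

Γ = (Z_L − Z_0)/(Z_L + Z_0) = (51 − j51.6)/(151 − j51.6)
|Γ| = 72.6/160 = 0.455
VSWR = (1 + |Γ|)/(1 − |Γ|) = 1.45/0.545

VSWR ≈ 2.67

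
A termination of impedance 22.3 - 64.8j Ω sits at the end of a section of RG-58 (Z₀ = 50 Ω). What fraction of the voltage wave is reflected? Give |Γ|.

Γ = (Z_L − Z_0)/(Z_L + Z_0) = (-27.7 − j64.8)/(72.3 − j64.8)
|Γ| = 70.5/97.1

|Γ| ≈ 0.726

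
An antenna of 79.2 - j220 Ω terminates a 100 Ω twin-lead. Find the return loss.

Γ = (-20.8 − j220)/(179.2 − j220), |Γ| = 0.779
RL = −20·log₁₀|Γ| = −20·log₁₀(0.779)

RL ≈ 2.17 dB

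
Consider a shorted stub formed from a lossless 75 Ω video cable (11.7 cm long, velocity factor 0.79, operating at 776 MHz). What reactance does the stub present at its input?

X_in ≈ -67.7 Ω (capacitive)

λ = v/f = 0.79·c / 776 MHz = 0.305 m
βl = 2π·l/λ = 2π × 0.383 = 138°
tan(βl) = -0.903
For a shorted stub, Z_in = jZ_0·tan(βl)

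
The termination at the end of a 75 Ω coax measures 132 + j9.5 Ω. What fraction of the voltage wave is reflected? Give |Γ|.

|Γ| ≈ 0.279

Γ = (Z_L − Z_0)/(Z_L + Z_0) = (57 + j9.5)/(207 + j9.5)
|Γ| = 57.8/207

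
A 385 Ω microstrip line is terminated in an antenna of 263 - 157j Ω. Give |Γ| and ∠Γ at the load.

Γ = (Z_L − Z_0)/(Z_L + Z_0) = (-122 − j157)/(648 − j157)
|Γ| = 199/667 = 0.298

Γ ≈ 0.298 ∠ -114°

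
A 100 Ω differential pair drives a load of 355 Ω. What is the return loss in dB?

RL ≈ 5.03 dB

Γ = (355 − 100)/(355 + 100) = 0.56
RL = −20·log₁₀|Γ| = −20·log₁₀(0.56)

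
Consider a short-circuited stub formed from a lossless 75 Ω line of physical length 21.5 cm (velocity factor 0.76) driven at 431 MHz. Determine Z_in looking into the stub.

λ = v/f = 0.76·c / 431 MHz = 0.529 m
βl = 2π·l/λ = 2π × 0.406 = 146°
tan(βl) = -0.667
For a short-circuited stub, Z_in = jZ_0·tan(βl)

Z_in ≈ −j50 Ω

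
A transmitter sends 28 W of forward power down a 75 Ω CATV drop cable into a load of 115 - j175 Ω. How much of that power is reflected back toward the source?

P_reflected ≈ 13.5 W

|Γ| = |(40 − j175)/(190 − j175)| = 0.695
|Γ|² = 0.483
P_refl = |Γ|²·P_inc = 13.5 W, P_del = (1 − |Γ|²)·P_inc = 14.5 W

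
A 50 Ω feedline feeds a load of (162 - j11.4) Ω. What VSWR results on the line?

Γ = (Z_L − Z_0)/(Z_L + Z_0) = (112 − j11.4)/(212 − j11.4)
|Γ| = 113/212 = 0.53
VSWR = (1 + |Γ|)/(1 − |Γ|) = 1.53/0.47

VSWR ≈ 3.26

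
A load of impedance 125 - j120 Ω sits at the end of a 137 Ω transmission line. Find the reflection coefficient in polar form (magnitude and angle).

Γ = (Z_L − Z_0)/(Z_L + Z_0) = (-12 − j120)/(262 − j120)
|Γ| = 121/288 = 0.418

Γ ≈ 0.418 ∠ -71.1°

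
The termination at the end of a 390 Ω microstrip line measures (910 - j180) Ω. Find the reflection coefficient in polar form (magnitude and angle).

Γ = (Z_L − Z_0)/(Z_L + Z_0) = (520 − j180)/(1300 − j180)
|Γ| = 550/1310 = 0.419

Γ ≈ 0.419 ∠ -11.2°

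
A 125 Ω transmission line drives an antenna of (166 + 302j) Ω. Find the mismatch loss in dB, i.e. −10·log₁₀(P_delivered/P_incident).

Γ = (41 + j302)/(291 + j302), |Γ| = 0.727
|Γ|² = 0.528, so P_del/P_inc = 1 − |Γ|² = 0.472
ML = −10·log₁₀(1 − |Γ|²)

mismatch loss ≈ 3.26 dB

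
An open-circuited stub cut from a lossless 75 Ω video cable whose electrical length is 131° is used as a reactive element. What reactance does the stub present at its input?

tan(βl) = -1.15
For an open-circuited stub, Z_in = −jZ_0·cot(βl) = −jZ_0/tan(βl)

X_in ≈ 65.2 Ω (inductive)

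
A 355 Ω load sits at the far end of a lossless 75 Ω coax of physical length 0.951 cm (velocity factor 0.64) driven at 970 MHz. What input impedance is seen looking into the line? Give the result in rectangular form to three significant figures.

λ = v/f = 0.64·c / 970 MHz = 0.198 m
βl = 2π·l/λ = 2π × 0.048 = 17.3°
tan(βl) = tan(17.3°) = 0.311
Z_in = Z_0·(Z_L + jZ_0·tanβl)/(Z_0 + jZ_L·tanβl)
     = 75·(355 + j23.4)/(75 + j111)

Z_in ≈ 123 − j158 Ω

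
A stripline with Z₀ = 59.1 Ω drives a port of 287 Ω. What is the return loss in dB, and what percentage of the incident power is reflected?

RL ≈ 3.63 dB; 43.4% of incident power reflected

Γ = (287 − 59.1)/(287 + 59.1) = 0.658
RL = −20·log₁₀(0.658) = 3.63 dB
P_refl/P_inc = |Γ|² = 0.434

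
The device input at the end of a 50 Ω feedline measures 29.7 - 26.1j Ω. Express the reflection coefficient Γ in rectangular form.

Γ ≈ -0.133 − j0.371

Γ = (Z_L − Z_0)/(Z_L + Z_0) = (-20.3 − j26.1)/(79.7 − j26.1)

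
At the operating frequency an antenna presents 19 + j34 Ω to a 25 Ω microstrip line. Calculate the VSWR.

VSWR ≈ 4.28

Γ = (Z_L − Z_0)/(Z_L + Z_0) = (-6 + j34)/(44 + j34)
|Γ| = 34.5/55.6 = 0.621
VSWR = (1 + |Γ|)/(1 − |Γ|) = 1.62/0.379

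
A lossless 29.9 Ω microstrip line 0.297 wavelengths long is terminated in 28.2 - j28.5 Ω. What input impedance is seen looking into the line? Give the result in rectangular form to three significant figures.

Z_in ≈ 23.5 + j25.3 Ω

βl = 2π × 0.297 = 107°
tan(βl) = tan(107°) = -3.29
Z_in = Z_0·(Z_L + jZ_0·tanβl)/(Z_0 + jZ_L·tanβl)
     = 29.9·(28.2 − j127)/(-63.8 − j92.7)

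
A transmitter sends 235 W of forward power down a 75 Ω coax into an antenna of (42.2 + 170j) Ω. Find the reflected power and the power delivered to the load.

|Γ| = |(-32.8 + j170)/(117.2 + j170)| = 0.838
|Γ|² = 0.703
P_refl = |Γ|²·P_inc = 165 W, P_del = (1 − |Γ|²)·P_inc = 69.8 W

P_reflected ≈ 165 W; P_delivered ≈ 69.8 W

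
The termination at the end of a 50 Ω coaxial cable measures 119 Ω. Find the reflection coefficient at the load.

Γ = 0.408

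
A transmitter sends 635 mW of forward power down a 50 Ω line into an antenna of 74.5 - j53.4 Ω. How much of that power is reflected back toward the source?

|Γ| = |(24.5 − j53.4)/(124.5 − j53.4)| = 0.434
|Γ|² = 0.188
P_refl = |Γ|²·P_inc = 119 mW, P_del = (1 − |Γ|²)·P_inc = 516 mW

P_reflected ≈ 119 mW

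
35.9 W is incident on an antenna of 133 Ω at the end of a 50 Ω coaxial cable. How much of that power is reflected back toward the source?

Γ = (133 − 50)/(133 + 50) = 0.454
|Γ|² = 0.206
P_refl = |Γ|²·P_inc = 7.38 W, P_del = (1 − |Γ|²)·P_inc = 28.5 W

P_reflected ≈ 7.38 W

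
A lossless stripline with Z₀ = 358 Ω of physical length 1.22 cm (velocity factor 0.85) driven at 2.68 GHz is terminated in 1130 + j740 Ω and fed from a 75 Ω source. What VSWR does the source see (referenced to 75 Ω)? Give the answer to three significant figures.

VSWR ≈ 14.6

λ = v/f = 0.85·c / 2.68 GHz = 0.0951 m
βl = 2π·l/λ = 2π × 0.128 = 46.2°
tan(βl) = 1.04
Z_in = Z_0·(Z_L + jZ_0·tanβl)/(Z_0 + jZ_L·tanβl) = 194 − j412 Ω
Γ_s = (Z_in − Z_s)/(Z_in + Z_s) = (119 − j412)/(269 − j412), |Γ_s| = 0.871
VSWR = (1 + |Γ_s|)/(1 − |Γ_s|)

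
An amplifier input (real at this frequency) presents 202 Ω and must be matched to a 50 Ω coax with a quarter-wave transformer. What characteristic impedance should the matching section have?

Z_qwt = √(Z_0·R_L) = √(50 × 202) = √10100

Z_qwt ≈ 100 Ω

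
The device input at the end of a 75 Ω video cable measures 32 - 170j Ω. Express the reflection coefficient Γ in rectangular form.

Γ = (Z_L − Z_0)/(Z_L + Z_0) = (-43 − j170)/(107 − j170)

Γ ≈ 0.602 − j0.632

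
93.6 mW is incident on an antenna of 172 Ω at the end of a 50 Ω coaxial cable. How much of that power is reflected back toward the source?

P_reflected ≈ 28.3 mW

Γ = (172 − 50)/(172 + 50) = 0.55
|Γ|² = 0.302
P_refl = |Γ|²·P_inc = 28.3 mW, P_del = (1 − |Γ|²)·P_inc = 65.3 mW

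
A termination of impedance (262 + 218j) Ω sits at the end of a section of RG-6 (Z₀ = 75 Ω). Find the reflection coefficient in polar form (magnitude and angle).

Γ = (Z_L − Z_0)/(Z_L + Z_0) = (187 + j218)/(337 + j218)
|Γ| = 287/401 = 0.716

Γ ≈ 0.716 ∠ 16.5°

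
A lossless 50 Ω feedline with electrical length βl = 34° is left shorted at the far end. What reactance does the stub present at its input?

X_in ≈ 33.7 Ω (inductive)

tan(βl) = 0.675
For a shorted stub, Z_in = jZ_0·tan(βl)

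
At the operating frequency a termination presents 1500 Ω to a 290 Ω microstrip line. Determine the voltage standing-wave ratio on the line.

VSWR ≈ 5.17

Γ = (1500 − 290)/(1500 + 290) = 0.676
VSWR = (1 + 0.676)/(1 − 0.676)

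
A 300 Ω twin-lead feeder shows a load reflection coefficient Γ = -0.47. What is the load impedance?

Z_L = Z_0·(1 + Γ)/(1 − Γ) = 300·(0.53)/(1.47)

Z_L ≈ 108 Ω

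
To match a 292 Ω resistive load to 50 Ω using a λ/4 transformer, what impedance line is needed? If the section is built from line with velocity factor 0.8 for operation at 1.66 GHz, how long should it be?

Z_qwt ≈ 121 Ω; length ≈ 3.61 cm

Z_qwt = √(Z_0·R_L) = √(50 × 292) = √14600
λ = 0.8·c/f = 0.145 m, so l = λ/4 = 0.0361 m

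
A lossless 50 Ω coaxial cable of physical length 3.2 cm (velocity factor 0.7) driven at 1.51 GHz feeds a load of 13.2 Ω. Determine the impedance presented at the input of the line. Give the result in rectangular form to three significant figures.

λ = v/f = 0.7·c / 1.51 GHz = 0.139 m
βl = 2π·l/λ = 2π × 0.23 = 82.8°
tan(βl) = tan(82.8°) = 7.95
Z_in = Z_0·(Z_L + jZ_0·tanβl)/(Z_0 + jZ_L·tanβl)
     = 50·(13.2 + j398)/(50 + j105)

Z_in ≈ 157 + j68.4 Ω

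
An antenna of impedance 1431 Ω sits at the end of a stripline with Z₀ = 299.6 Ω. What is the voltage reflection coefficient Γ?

Γ = (Z_L − Z_0)/(Z_L + Z_0) = (1431 − 299.6)/(1431 + 299.6) = 1131/1731

Γ = 0.654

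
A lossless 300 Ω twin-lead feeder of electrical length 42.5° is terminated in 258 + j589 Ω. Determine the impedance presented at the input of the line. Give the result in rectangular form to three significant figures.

Z_in ≈ 377 − j709 Ω

tan(βl) = tan(42.5°) = 0.916
Z_in = Z_0·(Z_L + jZ_0·tanβl)/(Z_0 + jZ_L·tanβl)
     = 300·(258 + j864)/(-240 + j236)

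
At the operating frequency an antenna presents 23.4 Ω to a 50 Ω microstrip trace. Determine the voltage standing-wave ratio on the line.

VSWR ≈ 2.14

Γ = (23.4 − 50)/(23.4 + 50) = -0.362
VSWR = (1 + 0.362)/(1 − 0.362)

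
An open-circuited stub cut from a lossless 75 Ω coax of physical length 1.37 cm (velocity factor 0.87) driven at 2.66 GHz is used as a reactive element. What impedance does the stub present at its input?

λ = v/f = 0.87·c / 2.66 GHz = 0.0981 m
βl = 2π·l/λ = 2π × 0.14 = 50.3°
tan(βl) = 1.2
For an open-circuited stub, Z_in = −jZ_0·cot(βl) = −jZ_0/tan(βl)

Z_in ≈ −j62.3 Ω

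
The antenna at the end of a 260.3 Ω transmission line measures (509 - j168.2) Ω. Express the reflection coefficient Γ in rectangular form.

Γ = (Z_L − Z_0)/(Z_L + Z_0) = (248.7 − j168.2)/(769.3 − j168.2)

Γ ≈ 0.354 − j0.141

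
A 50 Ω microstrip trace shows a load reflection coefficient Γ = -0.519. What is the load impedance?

Z_L ≈ 15.8 Ω

Z_L = Z_0·(1 + Γ)/(1 − Γ) = 50·(0.481)/(1.52)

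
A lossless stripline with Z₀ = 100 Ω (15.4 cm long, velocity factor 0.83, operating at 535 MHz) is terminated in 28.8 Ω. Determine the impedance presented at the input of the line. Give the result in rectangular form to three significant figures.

λ = v/f = 0.83·c / 535 MHz = 0.465 m
βl = 2π·l/λ = 2π × 0.331 = 119°
tan(βl) = tan(119°) = -1.8
Z_in = Z_0·(Z_L + jZ_0·tanβl)/(Z_0 + jZ_L·tanβl)
     = 100·(28.8 − j180)/(100 − j51.7)

Z_in ≈ 96 − j130 Ω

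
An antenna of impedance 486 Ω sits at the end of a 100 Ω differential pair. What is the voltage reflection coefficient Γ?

Γ = (Z_L − Z_0)/(Z_L + Z_0) = (486 − 100)/(486 + 100) = 386/586

Γ = 0.659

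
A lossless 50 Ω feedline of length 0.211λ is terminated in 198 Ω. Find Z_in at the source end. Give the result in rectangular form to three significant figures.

Z_in ≈ 13.4 − j11.7 Ω

βl = 2π × 0.211 = 76°
tan(βl) = tan(76°) = 4
Z_in = Z_0·(Z_L + jZ_0·tanβl)/(Z_0 + jZ_L·tanβl)
     = 50·(198 + j200)/(50 + j792)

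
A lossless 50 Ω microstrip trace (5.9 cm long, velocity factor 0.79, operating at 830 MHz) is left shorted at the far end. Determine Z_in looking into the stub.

Z_in ≈ +j179 Ω

λ = v/f = 0.79·c / 830 MHz = 0.286 m
βl = 2π·l/λ = 2π × 0.207 = 74.4°
tan(βl) = 3.58
For a shorted stub, Z_in = jZ_0·tan(βl)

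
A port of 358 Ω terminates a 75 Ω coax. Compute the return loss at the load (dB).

Γ = (358 − 75)/(358 + 75) = 0.654
RL = −20·log₁₀|Γ| = −20·log₁₀(0.654)

RL ≈ 3.69 dB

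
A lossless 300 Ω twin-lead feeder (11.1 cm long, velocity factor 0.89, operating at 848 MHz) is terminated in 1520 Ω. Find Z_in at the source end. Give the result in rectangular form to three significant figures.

λ = v/f = 0.89·c / 848 MHz = 0.315 m
βl = 2π·l/λ = 2π × 0.353 = 127°
tan(βl) = tan(127°) = -1.33
Z_in = Z_0·(Z_L + jZ_0·tanβl)/(Z_0 + jZ_L·tanβl)
     = 300·(1520 − j399)/(300 − j2020)

Z_in ≈ 90.6 + j212 Ω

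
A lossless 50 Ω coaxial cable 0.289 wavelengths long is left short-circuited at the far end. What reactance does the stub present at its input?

X_in ≈ -200 Ω (capacitive)

βl = 2π × 0.289 = 104°
tan(βl) = -4
For a short-circuited stub, Z_in = jZ_0·tan(βl)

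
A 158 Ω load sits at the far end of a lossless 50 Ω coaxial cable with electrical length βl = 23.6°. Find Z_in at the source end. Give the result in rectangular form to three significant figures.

Z_in ≈ 64.7 − j67.5 Ω

tan(βl) = tan(23.6°) = 0.437
Z_in = Z_0·(Z_L + jZ_0·tanβl)/(Z_0 + jZ_L·tanβl)
     = 50·(158 + j21.8)/(50 + j69)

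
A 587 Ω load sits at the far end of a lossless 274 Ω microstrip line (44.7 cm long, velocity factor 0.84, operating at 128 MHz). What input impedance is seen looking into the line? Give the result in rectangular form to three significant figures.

Z_in ≈ 130 − j31 Ω

λ = v/f = 0.84·c / 128 MHz = 1.97 m
βl = 2π·l/λ = 2π × 0.227 = 81.7°
tan(βl) = tan(81.7°) = 6.89
Z_in = Z_0·(Z_L + jZ_0·tanβl)/(Z_0 + jZ_L·tanβl)
     = 274·(587 + j1890)/(274 + j4040)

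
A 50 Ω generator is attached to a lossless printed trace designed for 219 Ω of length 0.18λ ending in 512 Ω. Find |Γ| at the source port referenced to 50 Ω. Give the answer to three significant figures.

βl = 2π × 0.18 = 64.8°
tan(βl) = 2.13
Z_in = Z_0·(Z_L + jZ_0·tanβl)/(Z_0 + jZ_L·tanβl) = 110 − j80.9 Ω
Γ_s = (Z_in − Z_s)/(Z_in + Z_s) = (60 − j80.9)/(160 − j80.9), |Γ_s| = 0.562

|Γ| ≈ 0.562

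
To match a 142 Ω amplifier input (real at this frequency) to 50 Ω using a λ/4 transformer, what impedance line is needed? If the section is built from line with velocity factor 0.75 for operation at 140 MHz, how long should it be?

Z_qwt ≈ 84.3 Ω; length ≈ 40.2 cm

Z_qwt = √(Z_0·R_L) = √(50 × 142) = √7100
λ = 0.75·c/f = 1.61 m, so l = λ/4 = 0.402 m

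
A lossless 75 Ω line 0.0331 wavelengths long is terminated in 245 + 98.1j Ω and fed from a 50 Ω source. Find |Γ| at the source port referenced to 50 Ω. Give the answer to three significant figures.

|Γ| ≈ 0.703

βl = 2π × 0.0331 = 11.9°
tan(βl) = 0.211
Z_in = Z_0·(Z_L + jZ_0·tanβl)/(Z_0 + jZ_L·tanβl) = 256 − j86.5 Ω
Γ_s = (Z_in − Z_s)/(Z_in + Z_s) = (206 − j86.5)/(306 − j86.5), |Γ_s| = 0.703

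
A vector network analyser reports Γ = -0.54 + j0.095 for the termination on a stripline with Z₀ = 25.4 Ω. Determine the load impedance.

Z_L = Z_0·(1 + Γ)/(1 − Γ) = 25.4·(0.46 + j0.095)/(1.54 − j0.095)

Z_L ≈ 7.46 + j2.03 Ω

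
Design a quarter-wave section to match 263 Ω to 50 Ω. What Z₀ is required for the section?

Z_qwt = √(Z_0·R_L) = √(50 × 263) = √13150

Z_qwt ≈ 115 Ω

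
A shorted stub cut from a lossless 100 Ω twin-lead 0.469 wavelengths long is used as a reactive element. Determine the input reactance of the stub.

βl = 2π × 0.469 = 169°
tan(βl) = -0.197
For a shorted stub, Z_in = jZ_0·tan(βl)

X_in ≈ -19.7 Ω (capacitive)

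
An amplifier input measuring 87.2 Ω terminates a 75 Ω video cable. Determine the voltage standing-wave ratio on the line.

Γ = (87.2 − 75)/(87.2 + 75) = 0.0752
VSWR = (1 + 0.0752)/(1 − 0.0752)

VSWR ≈ 1.16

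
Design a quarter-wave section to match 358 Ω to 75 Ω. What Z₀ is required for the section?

Z_qwt = √(Z_0·R_L) = √(75 × 358) = √26850

Z_qwt ≈ 164 Ω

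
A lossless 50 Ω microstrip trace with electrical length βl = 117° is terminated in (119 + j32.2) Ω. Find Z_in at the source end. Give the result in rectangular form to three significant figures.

Z_in ≈ 21.4 + j15.1 Ω

tan(βl) = tan(117°) = -1.96
Z_in = Z_0·(Z_L + jZ_0·tanβl)/(Z_0 + jZ_L·tanβl)
     = 50·(119 − j65.9)/(113 − j234)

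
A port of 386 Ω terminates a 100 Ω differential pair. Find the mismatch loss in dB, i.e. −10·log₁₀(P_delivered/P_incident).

Γ = (386 − 100)/(386 + 100) = 0.588
|Γ|² = 0.346, so P_del/P_inc = 1 − |Γ|² = 0.654
ML = −10·log₁₀(1 − |Γ|²)

mismatch loss ≈ 1.85 dB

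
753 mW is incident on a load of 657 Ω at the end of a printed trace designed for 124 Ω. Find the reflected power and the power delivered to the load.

P_reflected ≈ 351 mW; P_delivered ≈ 402 mW

Γ = (657 − 124)/(657 + 124) = 0.682
|Γ|² = 0.466
P_refl = |Γ|²·P_inc = 351 mW, P_del = (1 − |Γ|²)·P_inc = 402 mW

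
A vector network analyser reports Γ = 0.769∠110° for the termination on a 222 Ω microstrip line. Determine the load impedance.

Z_L ≈ 42.8 + j152 Ω

Z_L = Z_0·(1 + Γ)/(1 − Γ) = 222·(0.737 + j0.723)/(1.26 − j0.723)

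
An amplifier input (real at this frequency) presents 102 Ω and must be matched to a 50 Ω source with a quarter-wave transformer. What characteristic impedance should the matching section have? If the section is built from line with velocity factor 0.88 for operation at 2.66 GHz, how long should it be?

Z_qwt ≈ 71.4 Ω; length ≈ 2.48 cm

Z_qwt = √(Z_0·R_L) = √(50 × 102) = √5100
λ = 0.88·c/f = 0.0992 m, so l = λ/4 = 0.0248 m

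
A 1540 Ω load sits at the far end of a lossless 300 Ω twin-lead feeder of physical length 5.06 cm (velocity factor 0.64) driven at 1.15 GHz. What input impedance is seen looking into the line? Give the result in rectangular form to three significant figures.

λ = v/f = 0.64·c / 1.15 GHz = 0.167 m
βl = 2π·l/λ = 2π × 0.303 = 109°
tan(βl) = tan(109°) = -2.89
Z_in = Z_0·(Z_L + jZ_0·tanβl)/(Z_0 + jZ_L·tanβl)
     = 300·(1540 − j866)/(300 − j4450)

Z_in ≈ 65.2 + j99.5 Ω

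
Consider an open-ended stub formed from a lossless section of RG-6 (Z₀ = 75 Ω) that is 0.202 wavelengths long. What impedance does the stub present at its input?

βl = 2π × 0.202 = 72.7°
tan(βl) = 3.21
For an open-ended stub, Z_in = −jZ_0·cot(βl) = −jZ_0/tan(βl)

Z_in ≈ −j23.3 Ω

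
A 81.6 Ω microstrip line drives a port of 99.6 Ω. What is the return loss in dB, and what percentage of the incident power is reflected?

Γ = (99.6 − 81.6)/(99.6 + 81.6) = 0.0993
RL = −20·log₁₀(0.0993) = 20.1 dB
P_refl/P_inc = |Γ|² = 0.00987

RL ≈ 20.1 dB; 0.987% of incident power reflected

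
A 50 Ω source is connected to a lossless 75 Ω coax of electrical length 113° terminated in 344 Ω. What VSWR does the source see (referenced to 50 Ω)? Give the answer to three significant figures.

tan(βl) = -2.36
Z_in = Z_0·(Z_L + jZ_0·tanβl)/(Z_0 + jZ_L·tanβl) = 19.1 + j30.1 Ω
Γ_s = (Z_in − Z_s)/(Z_in + Z_s) = (-30.9 + j30.1)/(69.1 + j30.1), |Γ_s| = 0.572
VSWR = (1 + |Γ_s|)/(1 − |Γ_s|)

VSWR ≈ 3.67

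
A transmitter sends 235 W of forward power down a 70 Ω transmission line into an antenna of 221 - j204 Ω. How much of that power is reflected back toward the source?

|Γ| = |(151 − j204)/(291 − j204)| = 0.714
|Γ|² = 0.51
P_refl = |Γ|²·P_inc = 120 W, P_del = (1 − |Γ|²)·P_inc = 115 W

P_reflected ≈ 120 W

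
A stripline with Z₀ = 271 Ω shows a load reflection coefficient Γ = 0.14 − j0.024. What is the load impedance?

Z_L ≈ 359 − j17.6 Ω

Z_L = Z_0·(1 + Γ)/(1 − Γ) = 271·(1.14 − j0.024)/(0.86 + j0.024)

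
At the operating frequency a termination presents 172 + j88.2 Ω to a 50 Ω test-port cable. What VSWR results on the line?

VSWR ≈ 4.41

Γ = (Z_L − Z_0)/(Z_L + Z_0) = (122 + j88.2)/(222 + j88.2)
|Γ| = 151/239 = 0.63
VSWR = (1 + |Γ|)/(1 − |Γ|) = 1.63/0.37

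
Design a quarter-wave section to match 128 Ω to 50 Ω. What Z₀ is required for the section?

Z_qwt ≈ 80 Ω

Z_qwt = √(Z_0·R_L) = √(50 × 128) = √6400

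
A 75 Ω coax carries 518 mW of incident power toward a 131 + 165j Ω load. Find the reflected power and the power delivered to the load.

|Γ| = |(56 + j165)/(206 + j165)| = 0.66
|Γ|² = 0.436
P_refl = |Γ|²·P_inc = 226 mW, P_del = (1 − |Γ|²)·P_inc = 292 mW

P_reflected ≈ 226 mW; P_delivered ≈ 292 mW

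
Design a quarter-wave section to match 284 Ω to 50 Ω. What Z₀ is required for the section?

Z_qwt ≈ 119 Ω

Z_qwt = √(Z_0·R_L) = √(50 × 284) = √14200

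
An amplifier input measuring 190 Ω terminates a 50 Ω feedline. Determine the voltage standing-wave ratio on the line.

VSWR ≈ 3.8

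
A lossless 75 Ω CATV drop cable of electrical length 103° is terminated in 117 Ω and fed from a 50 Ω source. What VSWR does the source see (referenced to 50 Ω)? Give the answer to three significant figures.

VSWR ≈ 1.22

tan(βl) = -4.33
Z_in = Z_0·(Z_L + jZ_0·tanβl)/(Z_0 + jZ_L·tanβl) = 49.6 + j9.98 Ω
Γ_s = (Z_in − Z_s)/(Z_in + Z_s) = (-0.446 + j9.98)/(99.6 + j9.98), |Γ_s| = 0.0999
VSWR = (1 + |Γ_s|)/(1 − |Γ_s|)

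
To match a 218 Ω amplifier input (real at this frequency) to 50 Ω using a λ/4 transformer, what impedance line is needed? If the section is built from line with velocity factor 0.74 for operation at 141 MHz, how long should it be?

Z_qwt = √(Z_0·R_L) = √(50 × 218) = √10900
λ = 0.74·c/f = 1.57 m, so l = λ/4 = 0.394 m

Z_qwt ≈ 104 Ω; length ≈ 39.4 cm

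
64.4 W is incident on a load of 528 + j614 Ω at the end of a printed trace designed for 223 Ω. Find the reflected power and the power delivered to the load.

|Γ| = |(305 + j614)/(751 + j614)| = 0.707
|Γ|² = 0.499
P_refl = |Γ|²·P_inc = 32.2 W, P_del = (1 − |Γ|²)·P_inc = 32.2 W

P_reflected ≈ 32.2 W; P_delivered ≈ 32.2 W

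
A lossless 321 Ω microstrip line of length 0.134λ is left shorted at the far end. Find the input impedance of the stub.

Z_in ≈ +j360 Ω

βl = 2π × 0.134 = 48.2°
tan(βl) = 1.12
For a shorted stub, Z_in = jZ_0·tan(βl)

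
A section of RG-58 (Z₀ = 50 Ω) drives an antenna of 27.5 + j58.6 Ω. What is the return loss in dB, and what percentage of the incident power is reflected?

RL ≈ 3.79 dB; 41.7% of incident power reflected

Γ = (-22.5 + j58.6)/(77.5 + j58.6), |Γ| = 0.646
RL = −20·log₁₀(0.646) = 3.79 dB
P_refl/P_inc = |Γ|² = 0.417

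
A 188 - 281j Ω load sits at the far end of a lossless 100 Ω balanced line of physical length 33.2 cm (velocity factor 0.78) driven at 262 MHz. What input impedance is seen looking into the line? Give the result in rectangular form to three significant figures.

Z_in ≈ 51.9 + j147 Ω

λ = v/f = 0.78·c / 262 MHz = 0.893 m
βl = 2π·l/λ = 2π × 0.372 = 134°
tan(βl) = tan(134°) = -1.04
Z_in = Z_0·(Z_L + jZ_0·tanβl)/(Z_0 + jZ_L·tanβl)
     = 100·(188 − j385)/(-193 − j196)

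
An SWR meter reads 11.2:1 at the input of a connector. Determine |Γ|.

|Γ| ≈ 0.836

|Γ| = (S − 1)/(S + 1) = (11.2 − 1)/(11.2 + 1) = 10.2/12.2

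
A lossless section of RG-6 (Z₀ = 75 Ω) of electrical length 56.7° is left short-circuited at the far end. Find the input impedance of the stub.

tan(βl) = 1.52
For a short-circuited stub, Z_in = jZ_0·tan(βl)

Z_in ≈ +j114 Ω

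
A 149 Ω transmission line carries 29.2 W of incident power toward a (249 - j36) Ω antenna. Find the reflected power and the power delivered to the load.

P_reflected ≈ 2.07 W; P_delivered ≈ 27.1 W

|Γ| = |(100 − j36)/(398 − j36)| = 0.266
|Γ|² = 0.0707
P_refl = |Γ|²·P_inc = 2.07 W, P_del = (1 − |Γ|²)·P_inc = 27.1 W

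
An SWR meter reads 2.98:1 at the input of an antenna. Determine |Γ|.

|Γ| ≈ 0.497

|Γ| = (S − 1)/(S + 1) = (2.98 − 1)/(2.98 + 1) = 1.98/3.98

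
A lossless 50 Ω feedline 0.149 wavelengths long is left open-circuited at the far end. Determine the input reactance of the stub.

X_in ≈ -36.8 Ω (capacitive)

βl = 2π × 0.149 = 53.6°
tan(βl) = 1.36
For an open-circuited stub, Z_in = −jZ_0·cot(βl) = −jZ_0/tan(βl)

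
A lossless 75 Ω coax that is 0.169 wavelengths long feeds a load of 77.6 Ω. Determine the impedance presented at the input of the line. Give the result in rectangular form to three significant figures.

βl = 2π × 0.169 = 60.8°
tan(βl) = tan(60.8°) = 1.79
Z_in = Z_0·(Z_L + jZ_0·tanβl)/(Z_0 + jZ_L·tanβl)
     = 75·(77.6 + j134)/(75 + j139)

Z_in ≈ 73.6 − j2.14 Ω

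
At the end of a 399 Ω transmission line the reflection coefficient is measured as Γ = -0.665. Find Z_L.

Z_L ≈ 80.3 Ω

Z_L = Z_0·(1 + Γ)/(1 − Γ) = 399·(0.335)/(1.67)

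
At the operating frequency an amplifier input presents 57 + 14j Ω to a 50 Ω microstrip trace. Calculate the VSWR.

VSWR ≈ 1.34

Γ = (Z_L − Z_0)/(Z_L + Z_0) = (7 + j14)/(107 + j14)
|Γ| = 15.7/108 = 0.145
VSWR = (1 + |Γ|)/(1 − |Γ|) = 1.15/0.855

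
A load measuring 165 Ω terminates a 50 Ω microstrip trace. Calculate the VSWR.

Γ = (165 − 50)/(165 + 50) = 0.535
VSWR = (1 + 0.535)/(1 − 0.535)

VSWR ≈ 3.3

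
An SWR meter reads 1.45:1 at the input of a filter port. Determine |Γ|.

|Γ| = (S − 1)/(S + 1) = (1.45 − 1)/(1.45 + 1) = 0.45/2.45

|Γ| ≈ 0.184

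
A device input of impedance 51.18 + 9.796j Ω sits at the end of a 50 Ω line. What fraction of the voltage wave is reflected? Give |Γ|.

Γ = (Z_L − Z_0)/(Z_L + Z_0) = (1.18 + j9.796)/(101.2 + j9.796)
|Γ| = 9.87/102

|Γ| ≈ 0.0971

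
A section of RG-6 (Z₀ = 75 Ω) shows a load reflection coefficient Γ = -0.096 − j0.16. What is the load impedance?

Z_L ≈ 59 − j19.6 Ω

Z_L = Z_0·(1 + Γ)/(1 − Γ) = 75·(0.904 − j0.16)/(1.1 + j0.16)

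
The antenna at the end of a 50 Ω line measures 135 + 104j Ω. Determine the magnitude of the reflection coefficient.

Γ = (Z_L − Z_0)/(Z_L + Z_0) = (85 + j104)/(185 + j104)
|Γ| = 134/212

|Γ| ≈ 0.633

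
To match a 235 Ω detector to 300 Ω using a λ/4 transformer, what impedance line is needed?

Z_qwt = √(Z_0·R_L) = √(300 × 235) = √70500

Z_qwt ≈ 266 Ω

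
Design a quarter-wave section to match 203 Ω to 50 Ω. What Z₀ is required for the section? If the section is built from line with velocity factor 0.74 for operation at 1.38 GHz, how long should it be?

Z_qwt ≈ 101 Ω; length ≈ 4.02 cm

Z_qwt = √(Z_0·R_L) = √(50 × 203) = √10150
λ = 0.74·c/f = 0.161 m, so l = λ/4 = 0.0402 m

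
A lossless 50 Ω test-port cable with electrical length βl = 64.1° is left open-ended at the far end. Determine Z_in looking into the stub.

tan(βl) = 2.06
For an open-ended stub, Z_in = −jZ_0·cot(βl) = −jZ_0/tan(βl)

Z_in ≈ −j24.3 Ω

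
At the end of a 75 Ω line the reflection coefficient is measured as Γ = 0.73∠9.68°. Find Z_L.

Z_L = Z_0·(1 + Γ)/(1 − Γ) = 75·(1.72 + j0.123)/(0.28 − j0.123)

Z_L ≈ 374 + j197 Ω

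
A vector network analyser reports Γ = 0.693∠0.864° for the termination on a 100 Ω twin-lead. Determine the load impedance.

Z_L ≈ 551 + j22.1 Ω

Z_L = Z_0·(1 + Γ)/(1 − Γ) = 100·(1.69 + j0.0104)/(0.307 − j0.0104)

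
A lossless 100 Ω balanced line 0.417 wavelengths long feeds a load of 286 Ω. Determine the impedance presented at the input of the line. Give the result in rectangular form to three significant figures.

Z_in ≈ 103 + j111 Ω

βl = 2π × 0.417 = 150°
tan(βl) = tan(150°) = -0.575
Z_in = Z_0·(Z_L + jZ_0·tanβl)/(Z_0 + jZ_L·tanβl)
     = 100·(286 − j57.5)/(100 − j164)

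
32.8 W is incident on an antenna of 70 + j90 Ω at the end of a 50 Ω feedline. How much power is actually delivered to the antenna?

|Γ| = |(20 + j90)/(120 + j90)| = 0.615
|Γ|² = 0.378
P_refl = |Γ|²·P_inc = 12.4 W, P_del = (1 − |Γ|²)·P_inc = 20.4 W

P_delivered ≈ 20.4 W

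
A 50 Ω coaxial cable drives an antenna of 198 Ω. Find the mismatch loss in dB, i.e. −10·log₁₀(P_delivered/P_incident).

Γ = (198 − 50)/(198 + 50) = 0.597
|Γ|² = 0.356, so P_del/P_inc = 1 − |Γ|² = 0.644
ML = −10·log₁₀(1 − |Γ|²)

mismatch loss ≈ 1.91 dB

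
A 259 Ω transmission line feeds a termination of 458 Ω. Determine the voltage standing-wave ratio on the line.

For a purely resistive load, VSWR = R_L/Z_0 or Z_0/R_L (whichever > 1) = 458/259

VSWR ≈ 1.77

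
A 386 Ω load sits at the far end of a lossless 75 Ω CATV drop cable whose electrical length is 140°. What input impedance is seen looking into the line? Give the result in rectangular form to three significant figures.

Z_in ≈ 33.5 + j81.6 Ω

tan(βl) = tan(140°) = -0.839
Z_in = Z_0·(Z_L + jZ_0·tanβl)/(Z_0 + jZ_L·tanβl)
     = 75·(386 − j62.9)/(75 − j324)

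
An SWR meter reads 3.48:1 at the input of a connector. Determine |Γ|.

|Γ| ≈ 0.554

|Γ| = (S − 1)/(S + 1) = (3.48 − 1)/(3.48 + 1) = 2.48/4.48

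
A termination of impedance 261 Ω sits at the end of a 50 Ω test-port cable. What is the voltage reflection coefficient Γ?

Γ = 0.678

Γ = (Z_L − Z_0)/(Z_L + Z_0) = (261 − 50)/(261 + 50) = 211/311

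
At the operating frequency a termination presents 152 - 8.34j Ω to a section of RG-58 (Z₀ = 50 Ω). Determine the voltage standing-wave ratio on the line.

VSWR ≈ 3.05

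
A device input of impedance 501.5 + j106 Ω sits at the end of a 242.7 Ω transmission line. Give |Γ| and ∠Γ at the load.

Γ ≈ 0.372 ∠ 14.2°

Γ = (Z_L − Z_0)/(Z_L + Z_0) = (258.8 + j106)/(744.2 + j106)
|Γ| = 280/752 = 0.372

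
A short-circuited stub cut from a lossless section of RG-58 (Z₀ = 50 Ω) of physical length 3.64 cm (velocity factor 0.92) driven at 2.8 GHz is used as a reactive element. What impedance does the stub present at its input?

Z_in ≈ −j53.7 Ω

λ = v/f = 0.92·c / 2.8 GHz = 0.0986 m
βl = 2π·l/λ = 2π × 0.369 = 133°
tan(βl) = -1.07
For a short-circuited stub, Z_in = jZ_0·tan(βl)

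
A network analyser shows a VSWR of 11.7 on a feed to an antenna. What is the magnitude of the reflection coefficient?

|Γ| = (S − 1)/(S + 1) = (11.7 − 1)/(11.7 + 1) = 10.7/12.7

|Γ| ≈ 0.843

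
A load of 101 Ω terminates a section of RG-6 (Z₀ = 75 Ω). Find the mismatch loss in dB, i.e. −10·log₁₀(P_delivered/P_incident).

Γ = (101 − 75)/(101 + 75) = 0.148
|Γ|² = 0.0218, so P_del/P_inc = 1 − |Γ|² = 0.978
ML = −10·log₁₀(1 − |Γ|²)

mismatch loss ≈ 0.0958 dB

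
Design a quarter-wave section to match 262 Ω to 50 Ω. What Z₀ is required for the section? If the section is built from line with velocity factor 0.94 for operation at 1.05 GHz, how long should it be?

Z_qwt = √(Z_0·R_L) = √(50 × 262) = √13100
λ = 0.94·c/f = 0.269 m, so l = λ/4 = 0.0671 m

Z_qwt ≈ 114 Ω; length ≈ 6.71 cm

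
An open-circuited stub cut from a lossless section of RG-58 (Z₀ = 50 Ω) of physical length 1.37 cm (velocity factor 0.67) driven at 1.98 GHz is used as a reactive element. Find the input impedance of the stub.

λ = v/f = 0.67·c / 1.98 GHz = 0.102 m
βl = 2π·l/λ = 2π × 0.135 = 48.6°
tan(βl) = 1.13
For an open-circuited stub, Z_in = −jZ_0·cot(βl) = −jZ_0/tan(βl)

Z_in ≈ −j44.1 Ω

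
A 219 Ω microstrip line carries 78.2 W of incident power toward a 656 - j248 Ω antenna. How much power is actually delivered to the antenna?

|Γ| = |(437 − j248)/(875 − j248)| = 0.552
|Γ|² = 0.305
P_refl = |Γ|²·P_inc = 23.9 W, P_del = (1 − |Γ|²)·P_inc = 54.3 W

P_delivered ≈ 54.3 W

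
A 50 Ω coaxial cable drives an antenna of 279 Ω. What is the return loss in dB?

Γ = (279 − 50)/(279 + 50) = 0.696
RL = −20·log₁₀|Γ| = −20·log₁₀(0.696)

RL ≈ 3.15 dB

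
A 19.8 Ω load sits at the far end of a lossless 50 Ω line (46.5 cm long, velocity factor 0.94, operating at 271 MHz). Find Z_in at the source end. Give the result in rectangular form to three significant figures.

λ = v/f = 0.94·c / 271 MHz = 1.04 m
βl = 2π·l/λ = 2π × 0.447 = 161°
tan(βl) = tan(161°) = -0.347
Z_in = Z_0·(Z_L + jZ_0·tanβl)/(Z_0 + jZ_L·tanβl)
     = 50·(19.8 − j17.3)/(50 − j6.87)

Z_in ≈ 21.8 − j14.4 Ω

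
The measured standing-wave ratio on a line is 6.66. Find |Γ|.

|Γ| ≈ 0.739

|Γ| = (S − 1)/(S + 1) = (6.66 − 1)/(6.66 + 1) = 5.66/7.66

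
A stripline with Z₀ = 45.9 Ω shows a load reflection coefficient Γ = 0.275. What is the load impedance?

Z_L = Z_0·(1 + Γ)/(1 − Γ) = 45.9·(1.27)/(0.725)

Z_L ≈ 80.7 Ω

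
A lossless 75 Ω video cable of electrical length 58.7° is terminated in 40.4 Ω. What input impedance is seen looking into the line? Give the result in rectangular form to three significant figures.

tan(βl) = tan(58.7°) = 1.64
Z_in = Z_0·(Z_L + jZ_0·tanβl)/(Z_0 + jZ_L·tanβl)
     = 75·(40.4 + j123)/(75 + j66.4)

Z_in ≈ 83.9 + j49.1 Ω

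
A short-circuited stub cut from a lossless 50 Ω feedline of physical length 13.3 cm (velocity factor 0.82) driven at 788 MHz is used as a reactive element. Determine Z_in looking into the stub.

λ = v/f = 0.82·c / 788 MHz = 0.312 m
βl = 2π·l/λ = 2π × 0.426 = 153°
tan(βl) = -0.501
For a short-circuited stub, Z_in = jZ_0·tan(βl)

Z_in ≈ −j25.1 Ω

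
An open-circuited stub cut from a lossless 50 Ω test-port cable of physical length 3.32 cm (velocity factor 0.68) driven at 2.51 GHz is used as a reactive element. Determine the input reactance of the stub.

X_in ≈ 77.2 Ω (inductive)

λ = v/f = 0.68·c / 2.51 GHz = 0.0813 m
βl = 2π·l/λ = 2π × 0.408 = 147°
tan(βl) = -0.648
For an open-circuited stub, Z_in = −jZ_0·cot(βl) = −jZ_0/tan(βl)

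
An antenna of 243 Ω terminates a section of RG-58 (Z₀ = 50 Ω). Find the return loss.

Γ = (243 − 50)/(243 + 50) = 0.659
RL = −20·log₁₀|Γ| = −20·log₁₀(0.659)

RL ≈ 3.63 dB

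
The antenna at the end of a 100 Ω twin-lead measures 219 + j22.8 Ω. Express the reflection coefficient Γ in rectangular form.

Γ ≈ 0.376 + j0.0446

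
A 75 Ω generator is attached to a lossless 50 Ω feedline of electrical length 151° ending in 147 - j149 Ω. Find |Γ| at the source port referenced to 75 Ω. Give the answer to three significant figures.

tan(βl) = -0.554
Z_in = Z_0·(Z_L + jZ_0·tanβl)/(Z_0 + jZ_L·tanβl) = 62.4 + j115 Ω
Γ_s = (Z_in − Z_s)/(Z_in + Z_s) = (-12.6 + j115)/(137 + j115), |Γ_s| = 0.646

|Γ| ≈ 0.646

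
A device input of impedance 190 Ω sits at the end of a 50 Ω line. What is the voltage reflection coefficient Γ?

Γ = (Z_L − Z_0)/(Z_L + Z_0) = (190 − 50)/(190 + 50) = 140/240

Γ = 0.583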